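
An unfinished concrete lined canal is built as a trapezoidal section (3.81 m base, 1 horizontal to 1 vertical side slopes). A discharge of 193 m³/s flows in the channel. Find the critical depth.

y_c = 4.42 m

At critical depth, Q² T / (g A³) = 1, i.e. A³/T = Q²/g = 193²/9.81 = 3797.
At y = 5.38 m: A³/T = 8295 — high.
At y = 3.95 m: A³/T = 2459 — low.
At y = 4.42 m: A³/T = 3805 — close enough.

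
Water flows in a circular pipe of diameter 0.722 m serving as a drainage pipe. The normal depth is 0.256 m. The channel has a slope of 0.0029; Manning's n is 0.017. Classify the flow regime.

subcritical

For a circular section of diameter D = 0.722 m at depth y = 0.256 m, the central angle is θ = 2 arccos(1 − 2y/D) = 2.551 rad. Then A = (D²/8)(θ − sin θ) = 0.13 m² and P = Dθ/2 = 0.921 m.
Hydraulic radius R = A/P = 0.13/0.921 = 0.1411 m.
V = (1/n) R^(2/3) √S = (1/0.017) × 0.1411^(2/3) × √0.0029 = 0.8587 m/s. Hydraulic depth D_h = A/T = 0.13/0.6908 = 0.1882 m.
Froude number Fr = V/√(g·D_h) = 0.8587/√(9.81×0.1882) = 0.632, which is less than 1, so the flow is subcritical.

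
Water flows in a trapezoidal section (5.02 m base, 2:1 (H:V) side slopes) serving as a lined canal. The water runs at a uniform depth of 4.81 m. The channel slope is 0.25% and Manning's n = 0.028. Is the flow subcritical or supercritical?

With bottom width b = 5.02 m and side slope z = 2: A = (b + zy)y = (5.02 + 2×4.81)×4.81 = 70.42 m²; P = b + 2y√(1+z²) = 5.02 + 2×4.81×2.236 = 26.53 m.
Hydraulic radius R = A/P = 70.42/26.53 = 2.654 m.
V = (1/n) R^(2/3) √S = (1/0.028) × 2.654^(2/3) × √0.0025 = 3.423 m/s. Hydraulic depth D_h = A/T = 70.42/24.26 = 2.903 m.
Froude number Fr = V/√(g·D_h) = 3.423/√(9.81×2.903) = 0.642, which is less than 1, so the flow is subcritical.

subcritical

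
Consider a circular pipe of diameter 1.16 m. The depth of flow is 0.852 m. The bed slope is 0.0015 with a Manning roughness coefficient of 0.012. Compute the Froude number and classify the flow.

subcritical

For a circular section of diameter D = 1.16 m at depth y = 0.852 m, the central angle is θ = 2 arccos(1 − 2y/D) = 4.118 rad. Then A = (D²/8)(θ − sin θ) = 0.832 m² and P = Dθ/2 = 2.388 m.
Hydraulic radius R = A/P = 0.832/2.388 = 0.3483 m.
V = (1/n) R^(2/3) √S = (1/0.012) × 0.3483^(2/3) × √0.0015 = 1.598 m/s. Hydraulic depth D_h = A/T = 0.832/1.025 = 0.812 m.
Froude number Fr = V/√(g·D_h) = 1.598/√(9.81×0.812) = 0.566, which is less than 1, so the flow is subcritical.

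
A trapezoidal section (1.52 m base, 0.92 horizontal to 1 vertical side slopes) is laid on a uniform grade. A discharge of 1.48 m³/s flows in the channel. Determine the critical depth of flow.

y_c = 0.42 m

At critical depth, Q² T / (g A³) = 1, i.e. A³/T = Q²/g = 1.48²/9.81 = 0.2233.
Try y = 0.341 m: A³/T = 0.1139 — short.
Try y = 0.467 m: A³/T = 0.3172 — over.
Try y = 0.42 m: A³/T = 0.2239 — matches.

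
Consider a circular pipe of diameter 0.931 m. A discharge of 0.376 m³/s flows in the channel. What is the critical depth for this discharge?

At critical depth, Q² T / (g A³) = 1, i.e. A³/T = Q²/g = 0.376²/9.81 = 0.01441.
Trying y = 0.428 m: A³/T = 0.03073 — high.
Trying y = 0.243 m: A³/T = 0.003458 — low.
Trying y = 0.351 m: A³/T = 0.01436 — close enough.

y_c = 0.351 m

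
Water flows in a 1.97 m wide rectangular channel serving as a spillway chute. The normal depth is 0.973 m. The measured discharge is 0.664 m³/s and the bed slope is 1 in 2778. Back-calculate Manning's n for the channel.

n = 0.034

Flow area A = b·y = 1.97 × 0.973 = 1.917 m². Wetted perimeter P = b + 2y = 1.97 + 2×0.973 = 3.916 m.
Hydraulic radius R = A/P = 1.917/3.916 = 0.4895 m.
Rearranging Manning's equation: n = (1/Q) A R^(2/3) S^(1/2) = (1/0.664) × 1.917 × 0.4895^(2/3) × √0.00036 = 0.034.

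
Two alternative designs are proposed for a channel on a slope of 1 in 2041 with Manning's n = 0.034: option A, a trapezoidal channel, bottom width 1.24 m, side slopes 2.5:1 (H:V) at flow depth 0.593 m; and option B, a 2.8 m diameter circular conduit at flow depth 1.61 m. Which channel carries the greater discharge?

Channel A: With bottom width b = 1.24 m and side slope z = 2.5: A = (b + zy)y = (1.24 + 2.5×0.593)×0.593 = 1.614 m²; P = b + 2y√(1+z²) = 1.24 + 2×0.593×2.693 = 4.433 m. Hydraulic radius R = A/P = 1.614/4.433 = 0.3642 m. Q_A = (1/0.034)·1.614·0.3642^(2/3)·√0.00049 = 0.536 m³/s.
Channel B: For a circular section of diameter D = 2.8 m at depth y = 1.61 m, the central angle is θ = 2 arccos(1 − 2y/D) = 3.443 rad. Then A = (D²/8)(θ − sin θ) = 3.665 m² and P = Dθ/2 = 4.82 m. Hydraulic radius R = A/P = 3.665/4.82 = 0.7603 m. Q_B = (1/0.034)·3.665·0.7603^(2/3)·√0.00049 = 1.987 m³/s.
Q_A = 0.536 m³/s vs Q_B = 1.987 m³/s, so channel B carries more.

channel B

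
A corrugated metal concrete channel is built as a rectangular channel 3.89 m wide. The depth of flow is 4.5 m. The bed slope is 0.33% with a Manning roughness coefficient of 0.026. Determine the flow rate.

Flow area A = b·y = 3.89 × 4.5 = 17.5 m². Wetted perimeter P = b + 2y = 3.89 + 2×4.5 = 12.89 m.
Hydraulic radius R = A/P = 17.5/12.89 = 1.358 m.
Manning's equation: Q = (1/n) A R^(2/3) S^(1/2) = (1/0.026) × 17.5 × 1.358^(2/3) × 0.0033^(1/2) = 47.4 m³/s.

Q = 47.4 m³/s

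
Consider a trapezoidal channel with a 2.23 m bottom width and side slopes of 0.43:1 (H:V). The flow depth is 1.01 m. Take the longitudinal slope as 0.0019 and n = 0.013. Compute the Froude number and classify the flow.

subcritical

With bottom width b = 2.23 m and side slope z = 0.43: A = (b + zy)y = (2.23 + 0.43×1.01)×1.01 = 2.691 m²; P = b + 2y√(1+z²) = 2.23 + 2×1.01×1.089 = 4.429 m.
Hydraulic radius R = A/P = 2.691/4.429 = 0.6076 m.
V = (1/n) R^(2/3) √S = (1/0.013) × 0.6076^(2/3) × √0.0019 = 2.405 m/s. Hydraulic depth D_h = A/T = 2.691/3.099 = 0.8684 m.
Froude number Fr = V/√(g·D_h) = 2.405/√(9.81×0.8684) = 0.824, which is less than 1, so the flow is subcritical.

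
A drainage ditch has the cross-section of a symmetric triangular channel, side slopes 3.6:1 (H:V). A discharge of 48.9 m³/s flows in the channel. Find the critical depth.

At critical depth, Q² T / (g A³) = 1, i.e. A³/T = Q²/g = 48.9²/9.81 = 243.8.
Trying y = 1.41 m: A³/T = 36.11 — short.
Trying y = 2.56 m: A³/T = 712.5 — over.
Trying y = 2.07 m: A³/T = 246.3 — close enough.

y_c = 2.07 m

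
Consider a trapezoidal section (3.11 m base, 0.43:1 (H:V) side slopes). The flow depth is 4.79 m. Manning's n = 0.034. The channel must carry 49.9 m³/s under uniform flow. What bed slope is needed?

With bottom width b = 3.11 m and side slope z = 0.43: A = (b + zy)y = (3.11 + 0.43×4.79)×4.79 = 24.76 m²; P = b + 2y√(1+z²) = 3.11 + 2×4.79×1.089 = 13.54 m.
Hydraulic radius R = A/P = 24.76/13.54 = 1.829 m.
From Manning's equation, S = [nQ / (1 A R^(2/3))]² = [0.034 × 49.9 / (1 × 24.76 × 1.829^(2/3))]² = 0.0021.

S = 0.0021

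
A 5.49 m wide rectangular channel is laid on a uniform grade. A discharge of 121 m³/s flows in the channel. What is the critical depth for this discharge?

For a rectangular channel, critical depth y_c = (q²/g)^(1/3) where q = Q/b = 121/5.49 = 22.04 m²/s.
So y_c = (22.04²/9.81)^(1/3) = 3.67 m.

y_c = 3.67 m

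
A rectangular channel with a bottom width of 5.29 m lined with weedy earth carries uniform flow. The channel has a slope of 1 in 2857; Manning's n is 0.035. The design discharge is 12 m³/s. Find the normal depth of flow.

y_n = 3.29 m

Manning's equation rearranged: A R^(2/3) = nQ / (1·√S) = 0.035 × 12 / (√0.00035) = 22.45.
Trying y = 2.91 m: A R^(2/3) = 19.13 — short.
Trying y = 3.92 m: A R^(2/3) = 28.12 — over.
Trying y = 3.29 m: A R^(2/3) = 22.46 — matches.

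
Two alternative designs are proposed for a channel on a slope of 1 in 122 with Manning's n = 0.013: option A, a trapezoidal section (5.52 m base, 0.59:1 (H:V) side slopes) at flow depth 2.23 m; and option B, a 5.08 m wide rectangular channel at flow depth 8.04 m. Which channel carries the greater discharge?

Channel A: With bottom width b = 5.52 m and side slope z = 0.59: A = (b + zy)y = (5.52 + 0.59×2.23)×2.23 = 15.24 m²; P = b + 2y√(1+z²) = 5.52 + 2×2.23×1.161 = 10.7 m. Hydraulic radius R = A/P = 15.24/10.7 = 1.425 m. Q_A = (1/0.013)·15.24·1.425^(2/3)·√0.008197 = 134.4 m³/s.
Channel B: Flow area A = b·y = 5.08 × 8.04 = 40.84 m². Wetted perimeter P = b + 2y = 5.08 + 2×8.04 = 21.16 m. Hydraulic radius R = A/P = 40.84/21.16 = 1.93 m. Q_B = (1/0.013)·40.84·1.93^(2/3)·√0.008197 = 441 m³/s.
Q_A = 134.4 m³/s vs Q_B = 441 m³/s, so channel B carries more.

channel B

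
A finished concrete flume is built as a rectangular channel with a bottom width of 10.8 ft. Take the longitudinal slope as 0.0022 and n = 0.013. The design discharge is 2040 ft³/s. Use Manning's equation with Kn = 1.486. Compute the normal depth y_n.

Manning's equation rearranged: A R^(2/3) = nQ / (1.486·√S) = 0.013 × 2040 / (1.486 × √0.0022) = 380.5.
Trying y = 11.5 ft: A R^(2/3) = 295.8 — short.
Trying y = 14.2 ft: A R^(2/3) = 380.8 — ≈ 380.5.

y_n = 14.2 ft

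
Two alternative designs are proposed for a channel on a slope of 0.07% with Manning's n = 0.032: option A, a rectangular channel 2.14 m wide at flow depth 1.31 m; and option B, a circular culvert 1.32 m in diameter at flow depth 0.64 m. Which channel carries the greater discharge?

channel A

Channel A: Flow area A = b·y = 2.14 × 1.31 = 2.803 m². Wetted perimeter P = b + 2y = 2.14 + 2×1.31 = 4.76 m. Hydraulic radius R = A/P = 2.803/4.76 = 0.5889 m. Q_A = (1/0.032)·2.803·0.5889^(2/3)·√0.0007 = 1.629 m³/s.
Channel B: For a circular section of diameter D = 1.32 m at depth y = 0.64 m, the central angle is θ = 2 arccos(1 − 2y/D) = 3.081 rad. Then A = (D²/8)(θ − sin θ) = 0.6578 m² and P = Dθ/2 = 2.033 m. Hydraulic radius R = A/P = 0.6578/2.033 = 0.3235 m. Q_B = (1/0.032)·0.6578·0.3235^(2/3)·√0.0007 = 0.2563 m³/s.
Q_A = 1.629 m³/s vs Q_B = 0.2563 m³/s, so channel A carries more.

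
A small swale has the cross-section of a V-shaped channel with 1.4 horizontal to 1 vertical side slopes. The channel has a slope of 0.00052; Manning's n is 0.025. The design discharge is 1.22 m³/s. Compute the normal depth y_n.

Manning's equation rearranged: A R^(2/3) = nQ / (1·√S) = 0.025 × 1.22 / (√0.00052) = 1.338.
Try y = 1.35 m: A R^(2/3) = 1.711 — too large.
Try y = 0.916 m: A R^(2/3) = 0.6083 — too small.
Try y = 1.23 m: A R^(2/3) = 1.335 — ≈ 1.338.

y_n = 1.23 m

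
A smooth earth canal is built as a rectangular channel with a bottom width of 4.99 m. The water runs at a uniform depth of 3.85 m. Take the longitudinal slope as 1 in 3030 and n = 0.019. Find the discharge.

Q = 24.2 m³/s

Flow area A = b·y = 4.99 × 3.85 = 19.21 m². Wetted perimeter P = b + 2y = 4.99 + 2×3.85 = 12.69 m.
Hydraulic radius R = A/P = 19.21/12.69 = 1.514 m.
Manning's equation: Q = (1/n) A R^(2/3) S^(1/2) = (1/0.019) × 19.21 × 1.514^(2/3) × 0.00033^(1/2) = 24.2 m³/s.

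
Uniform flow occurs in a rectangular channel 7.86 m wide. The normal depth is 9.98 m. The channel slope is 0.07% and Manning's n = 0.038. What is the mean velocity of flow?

Flow area A = b·y = 7.86 × 9.98 = 78.44 m². Wetted perimeter P = b + 2y = 7.86 + 2×9.98 = 27.82 m.
Hydraulic radius R = A/P = 78.44/27.82 = 2.82 m.
From Manning's equation, V = (1/n) R^(2/3) S^(1/2) = (1/0.038) × 2.82^(2/3) × 0.0007^(1/2) = 1.39 m/s.

V = 1.39 m/s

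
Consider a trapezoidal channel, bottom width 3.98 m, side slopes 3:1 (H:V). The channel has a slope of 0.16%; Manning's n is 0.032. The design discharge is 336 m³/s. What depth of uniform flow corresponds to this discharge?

y_n = 5.87 m

Manning's equation rearranged: A R^(2/3) = nQ / (1·√S) = 0.032 × 336 / (√0.0016) = 268.8.
At y = 6.59 m: A R^(2/3) = 355.8 — high.
At y = 4.36 m: A R^(2/3) = 131.7 — low.
At y = 5.87 m: A R^(2/3) = 268.5 — matches.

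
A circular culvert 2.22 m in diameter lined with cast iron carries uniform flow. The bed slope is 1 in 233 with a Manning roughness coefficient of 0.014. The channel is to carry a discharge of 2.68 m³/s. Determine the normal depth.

y_n = 0.706 m

Manning's equation rearranged: A R^(2/3) = nQ / (1·√S) = 0.014 × 2.68 / (√0.004292) = 0.5727.
Trying y = 0.775 m: A R^(2/3) = 0.684 — over.
Trying y = 0.614 m: A R^(2/3) = 0.437 — short.
Trying y = 0.706 m: A R^(2/3) = 0.5728 — matches.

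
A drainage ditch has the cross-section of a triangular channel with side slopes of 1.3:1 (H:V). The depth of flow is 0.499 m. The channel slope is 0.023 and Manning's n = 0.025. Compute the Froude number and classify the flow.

supercritical

For a triangular section with side slope z = 1.3: A = zy² = 1.3×0.499² = 0.3237 m²; P = 2y√(1+z²) = 2×0.499×1.64 = 1.637 m.
Hydraulic radius R = A/P = 0.3237/1.637 = 0.1978 m.
V = (1/n) R^(2/3) √S = (1/0.025) × 0.1978^(2/3) × √0.023 = 2.059 m/s. Hydraulic depth D_h = A/T = 0.3237/1.297 = 0.2495 m.
Froude number Fr = V/√(g·D_h) = 2.059/√(9.81×0.2495) = 1.32, which is greater than 1, so the flow is supercritical.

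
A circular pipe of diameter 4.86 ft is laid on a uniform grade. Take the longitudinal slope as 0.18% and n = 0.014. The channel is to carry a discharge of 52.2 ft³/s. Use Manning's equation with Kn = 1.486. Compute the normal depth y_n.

y_n = 2.57 ft

Manning's equation rearranged: A R^(2/3) = nQ / (1.486·√S) = 0.014 × 52.2 / (1.486 × √0.0018) = 11.59.
Trying y = 2.19 ft: A R^(2/3) = 8.82 — low.
Trying y = 2.96 ft: A R^(2/3) = 14.52 — high.
Trying y = 2.57 ft: A R^(2/3) = 11.6 — matches.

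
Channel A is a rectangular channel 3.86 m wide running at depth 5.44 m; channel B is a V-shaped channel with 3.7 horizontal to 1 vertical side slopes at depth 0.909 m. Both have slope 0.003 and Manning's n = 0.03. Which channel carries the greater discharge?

Channel A: Flow area A = b·y = 3.86 × 5.44 = 21 m². Wetted perimeter P = b + 2y = 3.86 + 2×5.44 = 14.74 m. Hydraulic radius R = A/P = 21/14.74 = 1.425 m. Q_A = (1/0.03)·21·1.425^(2/3)·√0.003 = 48.54 m³/s.
Channel B: For a triangular section with side slope z = 3.7: A = zy² = 3.7×0.909² = 3.057 m²; P = 2y√(1+z²) = 2×0.909×3.833 = 6.968 m. Hydraulic radius R = A/P = 3.057/6.968 = 0.4388 m. Q_B = (1/0.03)·3.057·0.4388^(2/3)·√0.003 = 3.223 m³/s.
Q_A = 48.54 m³/s vs Q_B = 3.223 m³/s, so channel A carries more.

channel A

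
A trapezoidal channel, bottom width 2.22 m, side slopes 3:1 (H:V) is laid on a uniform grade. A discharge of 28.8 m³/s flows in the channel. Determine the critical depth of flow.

At critical depth, Q² T / (g A³) = 1, i.e. A³/T = Q²/g = 28.8²/9.81 = 84.55.
Try y = 1.8 m: A³/T = 198.2 — high.
Try y = 1.16 m: A³/T = 31.49 — low.
Try y = 1.47 m: A³/T = 83.85 — close enough.

y_c = 1.47 m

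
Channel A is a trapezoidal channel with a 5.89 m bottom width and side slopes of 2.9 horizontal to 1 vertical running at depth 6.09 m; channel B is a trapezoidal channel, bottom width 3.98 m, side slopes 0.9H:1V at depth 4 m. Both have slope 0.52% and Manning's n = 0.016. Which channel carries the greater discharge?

channel A

Channel A: With bottom width b = 5.89 m and side slope z = 2.9: A = (b + zy)y = (5.89 + 2.9×6.09)×6.09 = 143.4 m²; P = b + 2y√(1+z²) = 5.89 + 2×6.09×3.068 = 43.25 m. Hydraulic radius R = A/P = 143.4/43.25 = 3.316 m. Q_A = (1/0.016)·143.4·3.316^(2/3)·√0.0052 = 1437 m³/s.
Channel B: With bottom width b = 3.98 m and side slope z = 0.9: A = (b + zy)y = (3.98 + 0.9×4)×4 = 30.32 m²; P = b + 2y√(1+z²) = 3.98 + 2×4×1.345 = 14.74 m. Hydraulic radius R = A/P = 30.32/14.74 = 2.057 m. Q_B = (1/0.016)·30.32·2.057^(2/3)·√0.0052 = 221 m³/s.
Q_A = 1437 m³/s vs Q_B = 221 m³/s, so channel A carries more.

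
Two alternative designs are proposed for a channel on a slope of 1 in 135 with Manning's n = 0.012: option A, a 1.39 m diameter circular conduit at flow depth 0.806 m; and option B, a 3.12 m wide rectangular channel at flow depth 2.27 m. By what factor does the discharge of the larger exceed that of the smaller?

Channel A: For a circular section of diameter D = 1.39 m at depth y = 0.806 m, the central angle is θ = 2 arccos(1 − 2y/D) = 3.462 rad. Then A = (D²/8)(θ − sin θ) = 0.9124 m² and P = Dθ/2 = 2.406 m. Hydraulic radius R = A/P = 0.9124/2.406 = 0.3791 m. Q_A = (1/0.012)·0.9124·0.3791^(2/3)·√0.007407 = 3.428 m³/s.
Channel B: Flow area A = b·y = 3.12 × 2.27 = 7.082 m². Wetted perimeter P = b + 2y = 3.12 + 2×2.27 = 7.66 m. Hydraulic radius R = A/P = 7.082/7.66 = 0.9246 m. Q_B = (1/0.012)·7.082·0.9246^(2/3)·√0.007407 = 48.21 m³/s.
The larger discharge is 48.21 m³/s and the smaller is 3.428 m³/s; the ratio is 14.1.

14.1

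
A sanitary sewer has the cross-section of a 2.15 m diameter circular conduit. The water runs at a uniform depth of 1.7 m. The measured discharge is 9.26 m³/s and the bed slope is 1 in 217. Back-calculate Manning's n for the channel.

n = 0.017

For a circular section of diameter D = 2.15 m at depth y = 1.7 m, the central angle is θ = 2 arccos(1 − 2y/D) = 4.382 rad. Then A = (D²/8)(θ − sin θ) = 3.079 m² and P = Dθ/2 = 4.711 m.
Hydraulic radius R = A/P = 3.079/4.711 = 0.6535 m.
Rearranging Manning's equation: n = (1/Q) A R^(2/3) S^(1/2) = (1/9.26) × 3.079 × 0.6535^(2/3) × √0.004608 = 0.017.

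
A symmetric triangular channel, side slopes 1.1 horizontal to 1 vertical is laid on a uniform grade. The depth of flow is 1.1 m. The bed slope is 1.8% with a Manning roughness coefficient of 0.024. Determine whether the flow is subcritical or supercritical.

supercritical

For a triangular section with side slope z = 1.1: A = zy² = 1.1×1.1² = 1.331 m²; P = 2y√(1+z²) = 2×1.1×1.487 = 3.271 m.
Hydraulic radius R = A/P = 1.331/3.271 = 0.407 m.
V = (1/n) R^(2/3) √S = (1/0.024) × 0.407^(2/3) × √0.018 = 3.07 m/s. Hydraulic depth D_h = A/T = 1.331/2.42 = 0.55 m.
Froude number Fr = V/√(g·D_h) = 3.07/√(9.81×0.55) = 1.32, which is greater than 1, so the flow is supercritical.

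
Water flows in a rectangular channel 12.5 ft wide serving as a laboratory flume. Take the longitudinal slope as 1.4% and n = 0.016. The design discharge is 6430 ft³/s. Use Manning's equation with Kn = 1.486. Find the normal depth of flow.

y_n = 17 ft

Manning's equation rearranged: A R^(2/3) = nQ / (1.486·√S) = 0.016 × 6430 / (1.486 × √0.014) = 585.1.
At y = 14 ft: A R^(2/3) = 464.3 — short.
At y = 18.9 ft: A R^(2/3) = 662.6 — over.
At y = 17 ft: A R^(2/3) = 585.2 — matches.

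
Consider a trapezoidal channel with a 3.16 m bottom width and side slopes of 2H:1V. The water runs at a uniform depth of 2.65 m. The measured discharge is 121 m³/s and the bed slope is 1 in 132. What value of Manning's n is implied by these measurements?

With bottom width b = 3.16 m and side slope z = 2: A = (b + zy)y = (3.16 + 2×2.65)×2.65 = 22.42 m²; P = b + 2y√(1+z²) = 3.16 + 2×2.65×2.236 = 15.01 m.
Hydraulic radius R = A/P = 22.42/15.01 = 1.493 m.
Rearranging Manning's equation: n = (1/Q) A R^(2/3) S^(1/2) = (1/121) × 22.42 × 1.493^(2/3) × √0.007576 = 0.0211.

n = 0.0211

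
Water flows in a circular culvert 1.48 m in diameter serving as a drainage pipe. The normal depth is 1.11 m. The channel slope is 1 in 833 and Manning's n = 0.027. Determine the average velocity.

V = 0.75 m/s

For a circular section of diameter D = 1.48 m at depth y = 1.11 m, the central angle is θ = 2 arccos(1 − 2y/D) = 4.189 rad. Then A = (D²/8)(θ − sin θ) = 1.384 m² and P = Dθ/2 = 3.1 m.
Hydraulic radius R = A/P = 1.384/3.1 = 0.4465 m.
From Manning's equation, V = (1/n) R^(2/3) S^(1/2) = (1/0.027) × 0.4465^(2/3) × 0.0012^(1/2) = 0.75 m/s.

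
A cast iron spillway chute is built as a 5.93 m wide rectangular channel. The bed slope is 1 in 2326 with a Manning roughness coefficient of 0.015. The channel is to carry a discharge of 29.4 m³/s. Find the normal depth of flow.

Manning's equation rearranged: A R^(2/3) = nQ / (1·√S) = 0.015 × 29.4 / (√0.0004299) = 21.27.
Trying y = 2.42 m: A R^(2/3) = 17.38 — low.
Trying y = 3.52 m: A R^(2/3) = 28.67 — high.
Trying y = 2.81 m: A R^(2/3) = 21.28 — close enough.

y_n = 2.81 m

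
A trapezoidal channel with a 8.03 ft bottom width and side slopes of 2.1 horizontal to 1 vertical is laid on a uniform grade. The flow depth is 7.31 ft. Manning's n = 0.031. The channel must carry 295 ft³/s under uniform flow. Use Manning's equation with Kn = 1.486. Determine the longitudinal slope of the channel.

S = 0.0002

With bottom width b = 8.03 ft and side slope z = 2.1: A = (b + zy)y = (8.03 + 2.1×7.31)×7.31 = 170.9 ft²; P = b + 2y√(1+z²) = 8.03 + 2×7.31×2.326 = 42.04 ft.
Hydraulic radius R = A/P = 170.9/42.04 = 4.066 ft.
From Manning's equation, S = [nQ / (1.486 A R^(2/3))]² = [0.031 × 295 / (1.486 × 170.9 × 4.066^(2/3))]² = 0.0002.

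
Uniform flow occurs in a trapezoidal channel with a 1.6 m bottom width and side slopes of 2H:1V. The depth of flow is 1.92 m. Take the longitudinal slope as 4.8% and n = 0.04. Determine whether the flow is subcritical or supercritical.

supercritical

With bottom width b = 1.6 m and side slope z = 2: A = (b + zy)y = (1.6 + 2×1.92)×1.92 = 10.44 m²; P = b + 2y√(1+z²) = 1.6 + 2×1.92×2.236 = 10.19 m.
Hydraulic radius R = A/P = 10.44/10.19 = 1.025 m.
V = (1/n) R^(2/3) √S = (1/0.04) × 1.025^(2/3) × √0.048 = 5.569 m/s. Hydraulic depth D_h = A/T = 10.44/9.28 = 1.126 m.
Froude number Fr = V/√(g·D_h) = 5.569/√(9.81×1.126) = 1.68, which is greater than 1, so the flow is supercritical.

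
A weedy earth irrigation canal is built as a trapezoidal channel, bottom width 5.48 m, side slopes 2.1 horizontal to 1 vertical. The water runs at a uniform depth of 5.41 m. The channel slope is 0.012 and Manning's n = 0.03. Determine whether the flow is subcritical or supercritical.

With bottom width b = 5.48 m and side slope z = 2.1: A = (b + zy)y = (5.48 + 2.1×5.41)×5.41 = 91.11 m²; P = b + 2y√(1+z²) = 5.48 + 2×5.41×2.326 = 30.65 m.
Hydraulic radius R = A/P = 91.11/30.65 = 2.973 m.
V = (1/n) R^(2/3) √S = (1/0.03) × 2.973^(2/3) × √0.012 = 7.55 m/s. Hydraulic depth D_h = A/T = 91.11/28.2 = 3.231 m.
Froude number Fr = V/√(g·D_h) = 7.55/√(9.81×3.231) = 1.34, which is greater than 1, so the flow is supercritical.

supercritical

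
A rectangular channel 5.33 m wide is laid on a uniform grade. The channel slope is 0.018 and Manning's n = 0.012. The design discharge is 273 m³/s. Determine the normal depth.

y_n = 3.48 m

Manning's equation rearranged: A R^(2/3) = nQ / (1·√S) = 0.012 × 273 / (√0.018) = 24.42.
Try y = 4.3 m: A R^(2/3) = 31.94 — high.
Try y = 2.77 m: A R^(2/3) = 18.11 — low.
Try y = 3.48 m: A R^(2/3) = 24.4 — ≈ 24.42.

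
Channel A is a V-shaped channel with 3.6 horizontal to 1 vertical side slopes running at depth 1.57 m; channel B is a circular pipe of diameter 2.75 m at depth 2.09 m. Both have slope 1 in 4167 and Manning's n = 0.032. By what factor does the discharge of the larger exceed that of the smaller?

Channel A: For a triangular section with side slope z = 3.6: A = zy² = 3.6×1.57² = 8.874 m²; P = 2y√(1+z²) = 2×1.57×3.736 = 11.73 m. Hydraulic radius R = A/P = 8.874/11.73 = 0.7564 m. Q_A = (1/0.032)·8.874·0.7564^(2/3)·√0.00024 = 3.566 m³/s.
Channel B: For a circular section of diameter D = 2.75 m at depth y = 2.09 m, the central angle is θ = 2 arccos(1 − 2y/D) = 4.235 rad. Then A = (D²/8)(θ − sin θ) = 4.843 m² and P = Dθ/2 = 5.824 m. Hydraulic radius R = A/P = 4.843/5.824 = 0.8317 m. Q_B = (1/0.032)·4.843·0.8317^(2/3)·√0.00024 = 2.074 m³/s.
The larger discharge is 3.566 m³/s and the smaller is 2.074 m³/s; the ratio is 1.72.

1.72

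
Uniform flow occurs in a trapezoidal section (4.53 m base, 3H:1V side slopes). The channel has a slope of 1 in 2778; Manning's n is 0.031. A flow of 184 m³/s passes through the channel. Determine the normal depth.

y_n = 6.07 m

Manning's equation rearranged: A R^(2/3) = nQ / (1·√S) = 0.031 × 184 / (√0.00036) = 300.6.
At y = 7.41 m: A R^(2/3) = 487.8 — high.
At y = 6.07 m: A R^(2/3) = 300.7 — matches.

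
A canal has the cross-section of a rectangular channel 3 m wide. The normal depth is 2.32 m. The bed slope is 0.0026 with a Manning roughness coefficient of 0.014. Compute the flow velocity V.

Flow area A = b·y = 3 × 2.32 = 6.96 m². Wetted perimeter P = b + 2y = 3 + 2×2.32 = 7.64 m.
Hydraulic radius R = A/P = 6.96/7.64 = 0.911 m.
From Manning's equation, V = (1/n) R^(2/3) S^(1/2) = (1/0.014) × 0.911^(2/3) × 0.0026^(1/2) = 3.42 m/s.

V = 3.42 m/s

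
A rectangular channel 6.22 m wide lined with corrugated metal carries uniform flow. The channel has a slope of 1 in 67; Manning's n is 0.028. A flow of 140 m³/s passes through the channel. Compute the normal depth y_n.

y_n = 3.65 m

Manning's equation rearranged: A R^(2/3) = nQ / (1·√S) = 0.028 × 140 / (√0.01493) = 32.09.
Trying y = 4.06 m: A R^(2/3) = 36.83 — high.
Trying y = 3.16 m: A R^(2/3) = 26.52 — low.
Trying y = 3.65 m: A R^(2/3) = 32.07 — ≈ 32.09.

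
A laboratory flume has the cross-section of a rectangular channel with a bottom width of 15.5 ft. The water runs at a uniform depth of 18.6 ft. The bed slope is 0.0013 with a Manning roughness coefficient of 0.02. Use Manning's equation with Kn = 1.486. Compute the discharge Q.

Q = 2400 ft³/s

Flow area A = b·y = 15.5 × 18.6 = 288.3 ft². Wetted perimeter P = b + 2y = 15.5 + 2×18.6 = 52.7 ft.
Hydraulic radius R = A/P = 288.3/52.7 = 5.471 ft.
Manning's equation: Q = (1.486/n) A R^(2/3) S^(1/2) = (1.486/0.02) × 288.3 × 5.471^(2/3) × 0.0013^(1/2) = 2400 ft³/s.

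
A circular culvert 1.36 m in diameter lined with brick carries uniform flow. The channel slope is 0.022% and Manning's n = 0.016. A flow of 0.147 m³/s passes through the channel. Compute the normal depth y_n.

y_n = 0.438 m

Manning's equation rearranged: A R^(2/3) = nQ / (1·√S) = 0.016 × 0.147 / (√0.00022) = 0.1586.
At y = 0.474 m: A R^(2/3) = 0.1846 — over.
At y = 0.438 m: A R^(2/3) = 0.1589 — ≈ 0.1586.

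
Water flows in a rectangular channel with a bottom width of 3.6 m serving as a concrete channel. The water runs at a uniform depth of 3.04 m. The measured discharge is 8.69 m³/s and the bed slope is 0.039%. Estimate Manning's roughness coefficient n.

n = 0.027

Flow area A = b·y = 3.6 × 3.04 = 10.94 m². Wetted perimeter P = b + 2y = 3.6 + 2×3.04 = 9.68 m.
Hydraulic radius R = A/P = 10.94/9.68 = 1.131 m.
Rearranging Manning's equation: n = (1/Q) A R^(2/3) S^(1/2) = (1/8.69) × 10.94 × 1.131^(2/3) × √0.00039 = 0.027.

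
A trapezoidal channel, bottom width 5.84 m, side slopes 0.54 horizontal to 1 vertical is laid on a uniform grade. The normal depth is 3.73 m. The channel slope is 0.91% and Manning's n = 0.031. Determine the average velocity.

With bottom width b = 5.84 m and side slope z = 0.54: A = (b + zy)y = (5.84 + 0.54×3.73)×3.73 = 29.3 m²; P = b + 2y√(1+z²) = 5.84 + 2×3.73×1.136 = 14.32 m.
Hydraulic radius R = A/P = 29.3/14.32 = 2.046 m.
From Manning's equation, V = (1/n) R^(2/3) S^(1/2) = (1/0.031) × 2.046^(2/3) × 0.0091^(1/2) = 4.96 m/s.

V = 4.96 m/s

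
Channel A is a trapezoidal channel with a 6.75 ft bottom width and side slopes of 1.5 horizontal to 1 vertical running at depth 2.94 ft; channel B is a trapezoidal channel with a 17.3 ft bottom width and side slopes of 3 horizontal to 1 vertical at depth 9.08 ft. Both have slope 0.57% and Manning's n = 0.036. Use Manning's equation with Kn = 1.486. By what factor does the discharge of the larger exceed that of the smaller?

24.8

Channel A: With bottom width b = 6.75 ft and side slope z = 1.5: A = (b + zy)y = (6.75 + 1.5×2.94)×2.94 = 32.81 ft²; P = b + 2y√(1+z²) = 6.75 + 2×2.94×1.803 = 17.35 ft. Hydraulic radius R = A/P = 32.81/17.35 = 1.891 ft. Q_A = (1.486/0.036)·32.81·1.891^(2/3)·√0.0057 = 156.4 ft³/s.
Channel B: With bottom width b = 17.3 ft and side slope z = 3: A = (b + zy)y = (17.3 + 3×9.08)×9.08 = 404.4 ft²; P = b + 2y√(1+z²) = 17.3 + 2×9.08×3.162 = 74.73 ft. Hydraulic radius R = A/P = 404.4/74.73 = 5.412 ft. Q_B = (1.486/0.036)·404.4·5.412^(2/3)·√0.0057 = 3885 ft³/s.
The larger discharge is 3885 ft³/s and the smaller is 156.4 ft³/s; the ratio is 24.8.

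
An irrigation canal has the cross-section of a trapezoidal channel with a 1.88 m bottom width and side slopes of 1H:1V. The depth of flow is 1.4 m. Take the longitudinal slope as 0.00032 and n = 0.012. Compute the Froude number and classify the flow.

With bottom width b = 1.88 m and side slope z = 1: A = (b + zy)y = (1.88 + 1×1.4)×1.4 = 4.592 m²; P = b + 2y√(1+z²) = 1.88 + 2×1.4×1.414 = 5.84 m.
Hydraulic radius R = A/P = 4.592/5.84 = 0.7863 m.
V = (1/n) R^(2/3) √S = (1/0.012) × 0.7863^(2/3) × √0.00032 = 1.27 m/s. Hydraulic depth D_h = A/T = 4.592/4.68 = 0.9812 m.
Froude number Fr = V/√(g·D_h) = 1.27/√(9.81×0.9812) = 0.409, which is less than 1, so the flow is subcritical.

subcritical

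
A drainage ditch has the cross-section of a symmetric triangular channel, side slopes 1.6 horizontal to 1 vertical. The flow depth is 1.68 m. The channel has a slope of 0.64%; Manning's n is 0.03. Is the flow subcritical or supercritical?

subcritical

For a triangular section with side slope z = 1.6: A = zy² = 1.6×1.68² = 4.516 m²; P = 2y√(1+z²) = 2×1.68×1.887 = 6.34 m.
Hydraulic radius R = A/P = 4.516/6.34 = 0.7123 m.
V = (1/n) R^(2/3) √S = (1/0.03) × 0.7123^(2/3) × √0.0064 = 2.127 m/s. Hydraulic depth D_h = A/T = 4.516/5.376 = 0.84 m.
Froude number Fr = V/√(g·D_h) = 2.127/√(9.81×0.84) = 0.741, which is less than 1, so the flow is subcritical.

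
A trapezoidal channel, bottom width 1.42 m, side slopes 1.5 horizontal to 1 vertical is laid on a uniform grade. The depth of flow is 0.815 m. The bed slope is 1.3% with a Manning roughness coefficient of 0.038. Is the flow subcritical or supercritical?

subcritical

With bottom width b = 1.42 m and side slope z = 1.5: A = (b + zy)y = (1.42 + 1.5×0.815)×0.815 = 2.154 m²; P = b + 2y√(1+z²) = 1.42 + 2×0.815×1.803 = 4.359 m.
Hydraulic radius R = A/P = 2.154/4.359 = 0.4941 m.
V = (1/n) R^(2/3) √S = (1/0.038) × 0.4941^(2/3) × √0.013 = 1.875 m/s. Hydraulic depth D_h = A/T = 2.154/3.865 = 0.5572 m.
Froude number Fr = V/√(g·D_h) = 1.875/√(9.81×0.5572) = 0.802, which is less than 1, so the flow is subcritical.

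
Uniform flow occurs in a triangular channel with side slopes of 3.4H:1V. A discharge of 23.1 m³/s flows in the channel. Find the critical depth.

At critical depth, Q² T / (g A³) = 1, i.e. A³/T = Q²/g = 23.1²/9.81 = 54.39.
Trying y = 1.95 m: A³/T = 163 — high.
Trying y = 1.09 m: A³/T = 8.893 — low.
Trying y = 1.57 m: A³/T = 55.13 — ≈ 54.39.

y_c = 1.57 m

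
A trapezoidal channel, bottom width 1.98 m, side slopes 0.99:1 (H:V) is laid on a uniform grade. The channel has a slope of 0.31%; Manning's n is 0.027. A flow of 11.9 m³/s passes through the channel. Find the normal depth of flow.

Manning's equation rearranged: A R^(2/3) = nQ / (1·√S) = 0.027 × 11.9 / (√0.0031) = 5.771.
Trying y = 1.2 m: A R^(2/3) = 3.024 — short.
Trying y = 1.99 m: A R^(2/3) = 8.053 — over.
Trying y = 1.68 m: A R^(2/3) = 5.758 — matches.

y_n = 1.68 m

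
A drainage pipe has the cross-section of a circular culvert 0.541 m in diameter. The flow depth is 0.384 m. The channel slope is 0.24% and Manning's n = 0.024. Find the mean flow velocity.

For a circular section of diameter D = 0.541 m at depth y = 0.384 m, the central angle is θ = 2 arccos(1 − 2y/D) = 4.008 rad. Then A = (D²/8)(θ − sin θ) = 0.1745 m² and P = Dθ/2 = 1.084 m.
Hydraulic radius R = A/P = 0.1745/1.084 = 0.161 m.
From Manning's equation, V = (1/n) R^(2/3) S^(1/2) = (1/0.024) × 0.161^(2/3) × 0.0024^(1/2) = 0.604 m/s.

V = 0.604 m/s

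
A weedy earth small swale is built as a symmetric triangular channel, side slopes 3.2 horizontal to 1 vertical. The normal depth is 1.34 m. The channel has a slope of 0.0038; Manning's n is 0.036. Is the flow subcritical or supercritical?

For a triangular section with side slope z = 3.2: A = zy² = 3.2×1.34² = 5.746 m²; P = 2y√(1+z²) = 2×1.34×3.353 = 8.985 m.
Hydraulic radius R = A/P = 5.746/8.985 = 0.6395 m.
V = (1/n) R^(2/3) √S = (1/0.036) × 0.6395^(2/3) × √0.0038 = 1.271 m/s. Hydraulic depth D_h = A/T = 5.746/8.576 = 0.67 m.
Froude number Fr = V/√(g·D_h) = 1.271/√(9.81×0.67) = 0.496, which is less than 1, so the flow is subcritical.

subcritical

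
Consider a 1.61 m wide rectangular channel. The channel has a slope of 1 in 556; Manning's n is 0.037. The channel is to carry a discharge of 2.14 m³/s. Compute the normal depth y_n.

Manning's equation rearranged: A R^(2/3) = nQ / (1·√S) = 0.037 × 2.14 / (√0.001799) = 1.867.
Trying y = 2.14 m: A R^(2/3) = 2.41 — too large.
Trying y = 1.18 m: A R^(2/3) = 1.162 — too small.
Trying y = 1.73 m: A R^(2/3) = 1.868 — close enough.

y_n = 1.73 m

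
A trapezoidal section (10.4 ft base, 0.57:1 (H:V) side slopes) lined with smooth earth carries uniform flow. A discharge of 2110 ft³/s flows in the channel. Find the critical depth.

At critical depth, Q² T / (g A³) = 1, i.e. A³/T = Q²/g = 2110²/32.2 = 138300.
Trying y = 9.92 ft: A³/T = 186100 — too large.
Trying y = 6.9 ft: A³/T = 52960 — too small.
Trying y = 9.12 ft: A³/T = 138400 — close enough.

y_c = 9.12 ft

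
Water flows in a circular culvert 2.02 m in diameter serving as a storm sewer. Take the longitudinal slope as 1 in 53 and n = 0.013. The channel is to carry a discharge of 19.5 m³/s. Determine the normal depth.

y_n = 1.51 m

Manning's equation rearranged: A R^(2/3) = nQ / (1·√S) = 0.013 × 19.5 / (√0.01887) = 1.846.
Trying y = 1.34 m: A R^(2/3) = 1.582 — low.
Trying y = 1.88 m: A R^(2/3) = 2.185 — high.
Trying y = 1.51 m: A R^(2/3) = 1.846 — ≈ 1.846.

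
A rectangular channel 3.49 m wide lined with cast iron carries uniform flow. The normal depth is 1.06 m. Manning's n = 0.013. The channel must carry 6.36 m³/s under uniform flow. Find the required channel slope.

Flow area A = b·y = 3.49 × 1.06 = 3.699 m². Wetted perimeter P = b + 2y = 3.49 + 2×1.06 = 5.61 m.
Hydraulic radius R = A/P = 3.699/5.61 = 0.6594 m.
From Manning's equation, S = [nQ / (1 A R^(2/3))]² = [0.013 × 6.36 / (1 × 3.699 × 0.6594^(2/3))]² = 0.00087.

S = 0.00087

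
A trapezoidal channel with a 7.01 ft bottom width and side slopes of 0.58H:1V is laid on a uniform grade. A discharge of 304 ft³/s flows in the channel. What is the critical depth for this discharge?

At critical depth, Q² T / (g A³) = 1, i.e. A³/T = Q²/g = 304²/32.2 = 2870.
Trying y = 2.77 ft: A³/T = 1330 — short.
Trying y = 4.04 ft: A³/T = 4613 — over.
Trying y = 3.5 ft: A³/T = 2861 — ≈ 2870.

y_c = 3.5 ft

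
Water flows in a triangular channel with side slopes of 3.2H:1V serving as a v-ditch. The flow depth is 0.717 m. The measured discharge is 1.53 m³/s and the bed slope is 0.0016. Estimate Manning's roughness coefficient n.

n = 0.021

For a triangular section with side slope z = 3.2: A = zy² = 3.2×0.717² = 1.645 m²; P = 2y√(1+z²) = 2×0.717×3.353 = 4.808 m.
Hydraulic radius R = A/P = 1.645/4.808 = 0.3422 m.
Rearranging Manning's equation: n = (1/Q) A R^(2/3) S^(1/2) = (1/1.53) × 1.645 × 0.3422^(2/3) × √0.0016 = 0.021.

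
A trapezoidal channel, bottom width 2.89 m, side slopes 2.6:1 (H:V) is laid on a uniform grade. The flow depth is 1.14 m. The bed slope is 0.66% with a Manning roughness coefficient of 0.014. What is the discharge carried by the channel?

Q = 31.2 m³/s

With bottom width b = 2.89 m and side slope z = 2.6: A = (b + zy)y = (2.89 + 2.6×1.14)×1.14 = 6.674 m²; P = b + 2y√(1+z²) = 2.89 + 2×1.14×2.786 = 9.241 m.
Hydraulic radius R = A/P = 6.674/9.241 = 0.7221 m.
Manning's equation: Q = (1/n) A R^(2/3) S^(1/2) = (1/0.014) × 6.674 × 0.7221^(2/3) × 0.0066^(1/2) = 31.2 m³/s.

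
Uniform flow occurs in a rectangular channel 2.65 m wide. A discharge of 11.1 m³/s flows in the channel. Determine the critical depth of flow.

y_c = 1.21 m

For a rectangular channel, critical depth y_c = (q²/g)^(1/3) where q = Q/b = 11.1/2.65 = 4.189 m²/s.
So y_c = (4.189²/9.81)^(1/3) = 1.21 m.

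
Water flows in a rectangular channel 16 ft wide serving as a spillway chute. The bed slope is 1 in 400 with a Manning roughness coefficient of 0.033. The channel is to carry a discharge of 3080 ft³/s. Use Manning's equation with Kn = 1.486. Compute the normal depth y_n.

y_n = 25.6 ft

Manning's equation rearranged: A R^(2/3) = nQ / (1.486·√S) = 0.033 × 3080 / (1.486 × √0.0025) = 1368.
Trying y = 19.8 ft: A R^(2/3) = 1011 — low.
Trying y = 25.6 ft: A R^(2/3) = 1367 — close enough.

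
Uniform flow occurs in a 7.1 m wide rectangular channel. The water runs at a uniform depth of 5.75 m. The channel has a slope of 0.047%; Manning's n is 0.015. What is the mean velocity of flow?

Flow area A = b·y = 7.1 × 5.75 = 40.82 m². Wetted perimeter P = b + 2y = 7.1 + 2×5.75 = 18.6 m.
Hydraulic radius R = A/P = 40.82/18.6 = 2.195 m.
From Manning's equation, V = (1/n) R^(2/3) S^(1/2) = (1/0.015) × 2.195^(2/3) × 0.00047^(1/2) = 2.44 m/s.

V = 2.44 m/s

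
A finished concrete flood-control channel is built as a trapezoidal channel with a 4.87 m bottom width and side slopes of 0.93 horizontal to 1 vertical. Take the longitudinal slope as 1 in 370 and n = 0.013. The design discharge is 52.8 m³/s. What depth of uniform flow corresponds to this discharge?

Manning's equation rearranged: A R^(2/3) = nQ / (1·√S) = 0.013 × 52.8 / (√0.002703) = 13.2.
At y = 2.09 m: A R^(2/3) = 17.36 — high.
At y = 1.79 m: A R^(2/3) = 13.2 — close enough.

y_n = 1.79 m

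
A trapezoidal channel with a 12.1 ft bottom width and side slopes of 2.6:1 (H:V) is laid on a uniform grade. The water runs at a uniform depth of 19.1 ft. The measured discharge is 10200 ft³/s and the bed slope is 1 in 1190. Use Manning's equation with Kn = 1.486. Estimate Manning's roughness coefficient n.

n = 0.0231

With bottom width b = 12.1 ft and side slope z = 2.6: A = (b + zy)y = (12.1 + 2.6×19.1)×19.1 = 1180 ft²; P = b + 2y√(1+z²) = 12.1 + 2×19.1×2.786 = 118.5 ft.
Hydraulic radius R = A/P = 1180/118.5 = 9.953 ft.
Rearranging Manning's equation: n = (1.486/Q) A R^(2/3) S^(1/2) = (1.486/10200) × 1180 × 9.953^(2/3) × √0.0008403 = 0.0231.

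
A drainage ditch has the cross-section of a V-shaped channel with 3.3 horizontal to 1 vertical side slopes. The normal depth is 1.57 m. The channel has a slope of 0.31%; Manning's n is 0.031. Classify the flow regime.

subcritical

For a triangular section with side slope z = 3.3: A = zy² = 3.3×1.57² = 8.134 m²; P = 2y√(1+z²) = 2×1.57×3.448 = 10.83 m.
Hydraulic radius R = A/P = 8.134/10.83 = 0.7513 m.
V = (1/n) R^(2/3) √S = (1/0.031) × 0.7513^(2/3) × √0.0031 = 1.484 m/s. Hydraulic depth D_h = A/T = 8.134/10.36 = 0.785 m.
Froude number Fr = V/√(g·D_h) = 1.484/√(9.81×0.785) = 0.535, which is less than 1, so the flow is subcritical.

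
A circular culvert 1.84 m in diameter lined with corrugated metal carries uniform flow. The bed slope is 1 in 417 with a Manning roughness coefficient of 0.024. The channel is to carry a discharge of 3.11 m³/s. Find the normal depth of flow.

y_n = 1.45 m

Manning's equation rearranged: A R^(2/3) = nQ / (1·√S) = 0.024 × 3.11 / (√0.002398) = 1.524.
Trying y = 1.71 m: A R^(2/3) = 1.704 — too large.
Trying y = 1.13 m: A R^(2/3) = 1.103 — too small.
Trying y = 1.45 m: A R^(2/3) = 1.526 — close enough.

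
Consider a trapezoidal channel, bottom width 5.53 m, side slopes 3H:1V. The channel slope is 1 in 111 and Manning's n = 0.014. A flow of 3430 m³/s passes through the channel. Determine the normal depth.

Manning's equation rearranged: A R^(2/3) = nQ / (1·√S) = 0.014 × 3430 / (√0.009009) = 505.9.
At y = 6.5 m: A R^(2/3) = 374.2 — short.
At y = 7.37 m: A R^(2/3) = 505.3 — close enough.

y_n = 7.37 m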